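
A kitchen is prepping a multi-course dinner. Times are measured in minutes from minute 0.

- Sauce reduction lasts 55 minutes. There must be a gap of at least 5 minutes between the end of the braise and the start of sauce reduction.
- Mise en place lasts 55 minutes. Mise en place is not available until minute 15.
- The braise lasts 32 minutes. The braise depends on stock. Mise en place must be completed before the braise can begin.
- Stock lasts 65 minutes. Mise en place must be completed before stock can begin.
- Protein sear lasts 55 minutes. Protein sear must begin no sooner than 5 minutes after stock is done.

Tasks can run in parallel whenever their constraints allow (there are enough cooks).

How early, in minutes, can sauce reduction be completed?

Mise en place cannot begin until its own release at minute 15. It runs from minute 15 to 15 + 55 = minute 70.
Stock cannot begin until mise en place (finishes minute 70). It runs from minute 70 to 70 + 65 = minute 135.
For the braise: stock (finishes minute 135); mise en place (finishes minute 70). Taking the maximum gives a start of minute 135, and it finishes at 135 + 32 = minute 167.
Sauce reduction cannot begin until the braise (finishes minute 167, plus 5-minute gap → minute 172). It runs from minute 172 to 172 + 55 = minute 227.

227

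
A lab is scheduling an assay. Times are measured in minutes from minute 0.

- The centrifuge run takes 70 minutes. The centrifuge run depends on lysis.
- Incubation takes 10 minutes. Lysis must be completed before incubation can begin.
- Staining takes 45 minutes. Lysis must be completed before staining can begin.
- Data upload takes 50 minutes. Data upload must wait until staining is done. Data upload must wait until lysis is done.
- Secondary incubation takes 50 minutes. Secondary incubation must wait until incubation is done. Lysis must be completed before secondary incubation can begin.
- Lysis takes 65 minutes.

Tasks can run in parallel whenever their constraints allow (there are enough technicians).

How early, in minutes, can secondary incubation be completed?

125

Lysis has no prerequisites, so it starts at minute 0 and finishes at minute 65.
Incubation waits on lysis (finishes minute 65), so it starts at minute 65 and finishes at 65 + 10 = minute 75.
For secondary incubation: incubation (finishes minute 75); lysis (finishes minute 65). Taking the maximum gives a start of minute 75, and it finishes at 75 + 50 = minute 125.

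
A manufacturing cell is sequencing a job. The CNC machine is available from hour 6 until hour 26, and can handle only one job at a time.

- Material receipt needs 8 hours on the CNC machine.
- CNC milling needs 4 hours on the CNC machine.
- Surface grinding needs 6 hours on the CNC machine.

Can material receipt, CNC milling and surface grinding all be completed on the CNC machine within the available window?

Yes

The CNC machine window is 26 − 6 = 20 hours.
Running back to back, the jobs need 8 + 4 + 6 = 18 hours on the CNC machine.
Since 18 ≤ 20, they fit within the window.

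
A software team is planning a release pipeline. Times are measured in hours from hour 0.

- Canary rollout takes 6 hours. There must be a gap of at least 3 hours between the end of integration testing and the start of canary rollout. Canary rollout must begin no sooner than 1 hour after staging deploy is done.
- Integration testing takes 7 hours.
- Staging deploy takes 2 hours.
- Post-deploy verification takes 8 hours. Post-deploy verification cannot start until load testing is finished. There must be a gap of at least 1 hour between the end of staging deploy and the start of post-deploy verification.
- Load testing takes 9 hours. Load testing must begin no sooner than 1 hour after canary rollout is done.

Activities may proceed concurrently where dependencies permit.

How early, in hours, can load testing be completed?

26

Nothing blocks staging deploy, so it runs from hour 0 to hour 2.
Nothing blocks integration testing, so it runs from hour 0 to hour 7.
For canary rollout: integration testing (finishes hour 7, plus 3-hour gap → hour 10); staging deploy (finishes hour 2, plus 1-hour gap → hour 3). Taking the maximum gives a start of hour 10, and it finishes at 10 + 6 = hour 16.
Load testing waits on canary rollout (finishes hour 16, plus 1-hour gap → hour 17), so it starts at hour 17 and finishes at 17 + 9 = hour 26.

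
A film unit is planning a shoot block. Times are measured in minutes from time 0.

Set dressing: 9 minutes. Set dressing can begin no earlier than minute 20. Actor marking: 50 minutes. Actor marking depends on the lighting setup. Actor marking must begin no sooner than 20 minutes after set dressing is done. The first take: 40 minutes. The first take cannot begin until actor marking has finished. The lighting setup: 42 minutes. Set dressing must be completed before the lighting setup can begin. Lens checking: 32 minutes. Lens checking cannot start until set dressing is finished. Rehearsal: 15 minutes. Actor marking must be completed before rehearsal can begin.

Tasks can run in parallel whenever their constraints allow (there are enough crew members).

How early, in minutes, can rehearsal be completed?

136

Set dressing waits on its own release at minute 20, so it starts at minute 20 and finishes at 20 + 9 = minute 29.
After set dressing (finishes minute 29), the lighting setup can start at minute 29 and finishes at minute 71.
Actor marking cannot start until the lighting setup (finishes minute 71); set dressing (finishes minute 29, plus 20-minute gap → minute 49). The controlling bound is minute 71, so actor marking finishes at 71 + 50 = minute 121.
Rehearsal waits on actor marking (finishes minute 121), so it starts at minute 121 and finishes at 121 + 15 = minute 136.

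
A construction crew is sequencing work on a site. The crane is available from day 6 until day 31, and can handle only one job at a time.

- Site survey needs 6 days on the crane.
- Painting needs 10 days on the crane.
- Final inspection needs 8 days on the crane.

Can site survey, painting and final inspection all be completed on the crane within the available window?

The crane window is 31 − 6 = 25 days.
Running back to back, the jobs need 6 + 10 + 8 = 24 days on the crane.
Since 24 ≤ 25, they fit within the window.

Yes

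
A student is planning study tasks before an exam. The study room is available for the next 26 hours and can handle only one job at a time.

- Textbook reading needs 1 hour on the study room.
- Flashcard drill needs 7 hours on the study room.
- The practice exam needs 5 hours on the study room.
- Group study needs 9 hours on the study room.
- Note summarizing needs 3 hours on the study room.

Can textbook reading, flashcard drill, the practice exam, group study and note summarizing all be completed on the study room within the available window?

Yes

Running back to back, the jobs need 1 + 7 + 5 + 9 + 3 = 25 hours on the study room.
Since 25 ≤ 26, they fit within the window.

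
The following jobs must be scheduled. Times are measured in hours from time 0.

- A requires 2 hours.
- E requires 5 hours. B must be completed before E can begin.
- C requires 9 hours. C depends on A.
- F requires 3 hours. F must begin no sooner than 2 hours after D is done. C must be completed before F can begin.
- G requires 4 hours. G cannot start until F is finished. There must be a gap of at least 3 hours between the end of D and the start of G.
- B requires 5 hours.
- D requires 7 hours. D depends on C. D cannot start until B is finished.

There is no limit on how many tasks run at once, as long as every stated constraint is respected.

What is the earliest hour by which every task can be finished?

27

B can start immediately at hour 0; it finishes at hour 5.
After B (finishes hour 5), E can start at hour 5 and finishes at hour 10.
Nothing blocks A, so it runs from hour 0 to hour 2.
After A (finishes hour 2), C can start at hour 2 and finishes at hour 11.
D cannot start until C (finishes hour 11); B (finishes hour 5). The controlling bound is hour 11, so D finishes at 11 + 7 = hour 18.
F cannot start until D (finishes hour 18, plus 2-hour gap → hour 20); C (finishes hour 11). The controlling bound is hour 20, so F finishes at 20 + 3 = hour 23.
For G: F (finishes hour 23); D (finishes hour 18, plus 3-hour gap → hour 21). Taking the maximum gives a start of hour 23, and it finishes at 23 + 4 = hour 27.
All tasks are finished once the last one completes. Finish times: A at 2, B at 5, C at 11, D at 18, E at 10, F at 23, G at 27. The latest is hour 27.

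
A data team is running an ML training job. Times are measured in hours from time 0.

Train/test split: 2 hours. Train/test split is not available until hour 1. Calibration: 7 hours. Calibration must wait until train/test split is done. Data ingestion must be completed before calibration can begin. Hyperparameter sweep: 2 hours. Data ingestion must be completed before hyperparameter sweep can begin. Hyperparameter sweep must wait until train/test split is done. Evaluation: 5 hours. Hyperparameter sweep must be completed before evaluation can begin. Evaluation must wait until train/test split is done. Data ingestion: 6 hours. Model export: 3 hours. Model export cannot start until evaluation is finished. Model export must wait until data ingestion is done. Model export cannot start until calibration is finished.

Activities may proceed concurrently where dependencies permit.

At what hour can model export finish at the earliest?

Train/test split cannot begin until its own release at hour 1. It runs from hour 1 to 1 + 2 = hour 3.
Nothing blocks data ingestion, so it runs from hour 0 to hour 6.
For calibration: train/test split (finishes hour 3); data ingestion (finishes hour 6). Taking the maximum gives a start of hour 6, and it finishes at 6 + 7 = hour 13.
Hyperparameter sweep has to wait for data ingestion (finishes hour 6); train/test split (finishes hour 3). The latest of these is hour 6, so hyperparameter sweep runs hour 6 to 6 + 2 = hour 8.
Evaluation needs all of hyperparameter sweep (finishes hour 8); train/test split (finishes hour 3). That puts its earliest start at hour 8; it finishes at 8 + 5 = hour 13.
Model export has to wait for evaluation (finishes hour 13); data ingestion (finishes hour 6); calibration (finishes hour 13). The latest of these is hour 13, so model export runs hour 13 to 13 + 3 = hour 16.

16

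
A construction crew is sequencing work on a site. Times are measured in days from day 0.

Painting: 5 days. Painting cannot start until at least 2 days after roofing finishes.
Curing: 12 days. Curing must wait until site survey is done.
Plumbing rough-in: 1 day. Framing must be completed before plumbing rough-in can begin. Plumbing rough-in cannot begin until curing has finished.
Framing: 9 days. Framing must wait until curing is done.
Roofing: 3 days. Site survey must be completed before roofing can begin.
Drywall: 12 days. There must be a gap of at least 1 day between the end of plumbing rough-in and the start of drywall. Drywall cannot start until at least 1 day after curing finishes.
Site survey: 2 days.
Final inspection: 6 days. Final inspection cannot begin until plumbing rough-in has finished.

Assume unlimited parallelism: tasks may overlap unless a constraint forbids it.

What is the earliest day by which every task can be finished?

37

Site survey has no prerequisites, so it starts at day 0 and finishes at day 2.
Roofing waits on site survey (finishes day 2), so it starts at day 2 and finishes at 2 + 3 = day 5.
Painting cannot begin until roofing (finishes day 5, plus 2-day gap → day 7). It runs from day 7 to 7 + 5 = day 12.
Curing waits on site survey (finishes day 2), so it starts at day 2 and finishes at 2 + 12 = day 14.
Framing cannot begin until curing (finishes day 14). It runs from day 14 to 14 + 9 = day 23.
For plumbing rough-in: framing (finishes day 23); curing (finishes day 14). Taking the maximum gives a start of day 23, and it finishes at 23 + 1 = day 24.
After plumbing rough-in (finishes day 24), final inspection can start at day 24 and finishes at day 30.
For drywall: plumbing rough-in (finishes day 24, plus 1-day gap → day 25); curing (finishes day 14, plus 1-day gap → day 15). Taking the maximum gives a start of day 25, and it finishes at 25 + 12 = day 37.
All tasks are finished once the last one completes. Finish times: Site survey at 2, Curing at 14, Framing at 23, Roofing at 5, Plumbing rough-in at 24, Drywall at 37, Painting at 12, Final inspection at 30. The latest is day 37.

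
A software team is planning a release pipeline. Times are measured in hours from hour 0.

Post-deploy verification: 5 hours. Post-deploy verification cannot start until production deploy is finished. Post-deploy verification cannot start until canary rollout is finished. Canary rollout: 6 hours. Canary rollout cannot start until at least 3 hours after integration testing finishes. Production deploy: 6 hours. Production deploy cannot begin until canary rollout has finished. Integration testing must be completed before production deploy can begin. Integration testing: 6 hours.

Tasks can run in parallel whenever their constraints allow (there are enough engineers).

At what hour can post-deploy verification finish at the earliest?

Integration testing can start immediately at hour 0; it finishes at hour 6.
Canary rollout waits on integration testing (finishes hour 6, plus 3-hour gap → hour 9), so it starts at hour 9 and finishes at 9 + 6 = hour 15.
Production deploy has to wait for canary rollout (finishes hour 15); integration testing (finishes hour 6). The latest of these is hour 15, so production deploy runs hour 15 to 15 + 6 = hour 21.
Post-deploy verification has to wait for production deploy (finishes hour 21); canary rollout (finishes hour 15). The latest of these is hour 21, so post-deploy verification runs hour 21 to 21 + 5 = hour 26.

26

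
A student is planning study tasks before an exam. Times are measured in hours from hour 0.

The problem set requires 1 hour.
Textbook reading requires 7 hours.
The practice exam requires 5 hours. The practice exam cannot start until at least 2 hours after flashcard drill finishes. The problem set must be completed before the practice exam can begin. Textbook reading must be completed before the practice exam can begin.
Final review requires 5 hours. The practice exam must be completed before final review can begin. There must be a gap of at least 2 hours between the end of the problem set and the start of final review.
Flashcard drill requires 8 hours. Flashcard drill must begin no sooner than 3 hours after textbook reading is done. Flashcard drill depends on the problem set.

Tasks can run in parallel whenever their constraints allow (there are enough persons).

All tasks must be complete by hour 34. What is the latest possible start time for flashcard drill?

14

To finish by hour 34, final review (duration 5) must start no later than hour 29.
The practice exam must finish before final review (must start by hour 29). With a 5-hour duration, the practice exam must start by 29 − 5 = hour 24.
Flashcard drill must finish before the practice exam (must start by hour 24, minus 2-hour gap → hour 22). With an 8-hour duration, flashcard drill must start by 22 − 8 = hour 14.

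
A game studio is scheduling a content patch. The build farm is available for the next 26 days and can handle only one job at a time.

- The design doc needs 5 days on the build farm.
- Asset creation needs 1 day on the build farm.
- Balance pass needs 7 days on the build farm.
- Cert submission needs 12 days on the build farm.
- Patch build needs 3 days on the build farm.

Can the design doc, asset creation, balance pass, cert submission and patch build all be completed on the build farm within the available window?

Running back to back, the jobs need 5 + 1 + 7 + 12 + 3 = 28 days on the build farm.
Since 28 > 26, they cannot all fit.

No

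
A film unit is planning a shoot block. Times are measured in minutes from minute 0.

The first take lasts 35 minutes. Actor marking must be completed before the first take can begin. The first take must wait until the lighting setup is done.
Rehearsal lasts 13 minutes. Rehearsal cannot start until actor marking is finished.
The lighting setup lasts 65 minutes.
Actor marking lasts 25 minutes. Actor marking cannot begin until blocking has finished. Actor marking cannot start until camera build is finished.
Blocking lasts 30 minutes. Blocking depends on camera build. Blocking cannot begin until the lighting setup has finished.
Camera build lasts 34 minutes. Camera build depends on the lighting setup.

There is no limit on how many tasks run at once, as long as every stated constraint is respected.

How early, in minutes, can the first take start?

154

The lighting setup can start immediately at minute 0; it finishes at minute 65.
After the lighting setup (finishes minute 65), camera build can start at minute 65 and finishes at minute 99.
Blocking has to wait for camera build (finishes minute 99); the lighting setup (finishes minute 65). The latest of these is minute 99, so blocking runs minute 99 to 99 + 30 = minute 129.
Actor marking has to wait for blocking (finishes minute 129); camera build (finishes minute 99). The latest of these is minute 129, so actor marking runs minute 129 to 129 + 25 = minute 154.
The first take waits on actor marking (finishes minute 154); the lighting setup (finishes minute 65). The latest of these is minute 154, which is the earliest the first take can start.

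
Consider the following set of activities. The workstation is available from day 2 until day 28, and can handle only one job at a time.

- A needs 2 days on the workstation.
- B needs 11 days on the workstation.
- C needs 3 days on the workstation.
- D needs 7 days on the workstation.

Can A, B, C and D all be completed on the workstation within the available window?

The workstation window is 28 − 2 = 26 days.
Running back to back, the jobs need 2 + 11 + 3 + 7 = 23 days on the workstation.
Since 23 ≤ 26, they fit within the window.

Yes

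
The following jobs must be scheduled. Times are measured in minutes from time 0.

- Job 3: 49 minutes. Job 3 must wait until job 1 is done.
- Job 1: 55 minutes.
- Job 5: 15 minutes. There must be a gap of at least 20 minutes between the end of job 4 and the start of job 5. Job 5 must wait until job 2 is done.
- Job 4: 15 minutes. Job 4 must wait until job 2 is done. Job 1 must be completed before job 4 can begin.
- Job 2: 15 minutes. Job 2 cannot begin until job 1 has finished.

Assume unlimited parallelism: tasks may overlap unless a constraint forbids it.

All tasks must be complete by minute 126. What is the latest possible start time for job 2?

Job 5 has no dependents, so it just needs to finish by minute 126. Starting by 126 − 15 = minute 111 achieves that.
Job 4 has to be done before job 5 (must start by minute 111, minus 20-minute gap → minute 91). That means finishing by minute 91, i.e. starting by 91 − 15 = minute 76.
Job 2 must finish in time for job 4 (must start by minute 76); job 5 (must start by minute 111). The tightest is minute 76, so job 2 must start by 76 − 15 = minute 61.

61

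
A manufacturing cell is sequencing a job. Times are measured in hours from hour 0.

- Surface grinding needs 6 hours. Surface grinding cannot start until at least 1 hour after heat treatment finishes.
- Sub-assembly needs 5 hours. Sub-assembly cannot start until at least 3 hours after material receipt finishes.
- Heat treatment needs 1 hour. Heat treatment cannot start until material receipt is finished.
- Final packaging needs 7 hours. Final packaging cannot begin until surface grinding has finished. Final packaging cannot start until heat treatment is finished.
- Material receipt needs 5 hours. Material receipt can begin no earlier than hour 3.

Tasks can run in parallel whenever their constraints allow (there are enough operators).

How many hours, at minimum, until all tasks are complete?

Material receipt cannot begin until its own release at hour 3. It runs from hour 3 to 3 + 5 = hour 8.
Sub-assembly waits on material receipt (finishes hour 8, plus 3-hour gap → hour 11), so it starts at hour 11 and finishes at 11 + 5 = hour 16.
After material receipt (finishes hour 8), heat treatment can start at hour 8 and finishes at hour 9.
After heat treatment (finishes hour 9, plus 1-hour gap → hour 10), surface grinding can start at hour 10 and finishes at hour 16.
Final packaging has to wait for surface grinding (finishes hour 16); heat treatment (finishes hour 9). The latest of these is hour 16, so final packaging runs hour 16 to 16 + 7 = hour 23.
All tasks are finished once the last one completes. Finish times: Material receipt at 8, Heat treatment at 9, Surface grinding at 16, Sub-assembly at 16, Final packaging at 23. The latest is hour 23.

23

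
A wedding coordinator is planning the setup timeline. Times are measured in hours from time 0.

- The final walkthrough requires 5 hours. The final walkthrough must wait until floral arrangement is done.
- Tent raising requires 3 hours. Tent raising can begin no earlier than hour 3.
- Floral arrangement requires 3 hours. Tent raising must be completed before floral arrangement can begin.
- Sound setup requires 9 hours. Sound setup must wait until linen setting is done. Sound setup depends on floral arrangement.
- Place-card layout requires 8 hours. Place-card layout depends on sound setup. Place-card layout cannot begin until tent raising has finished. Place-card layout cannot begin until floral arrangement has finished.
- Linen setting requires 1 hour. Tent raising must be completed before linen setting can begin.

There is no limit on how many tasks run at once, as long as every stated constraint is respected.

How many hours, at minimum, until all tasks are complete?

26

Tent raising waits on its own release at hour 3, so it starts at hour 3 and finishes at 3 + 3 = hour 6.
After tent raising (finishes hour 6), floral arrangement can start at hour 6 and finishes at hour 9.
After floral arrangement (finishes hour 9), the final walkthrough can start at hour 9 and finishes at hour 14.
Linen setting cannot begin until tent raising (finishes hour 6). It runs from hour 6 to 6 + 1 = hour 7.
For sound setup: linen setting (finishes hour 7); floral arrangement (finishes hour 9). Taking the maximum gives a start of hour 9, and it finishes at 9 + 9 = hour 18.
Place-card layout needs all of sound setup (finishes hour 18); tent raising (finishes hour 6); floral arrangement (finishes hour 9). That puts its earliest start at hour 18; it finishes at 18 + 8 = hour 26.
All tasks are finished once the last one completes. Finish times: Tent raising at 6, Linen setting at 7, Floral arrangement at 9, Sound setup at 18, Place-card layout at 26, The final walkthrough at 14. The latest is hour 26.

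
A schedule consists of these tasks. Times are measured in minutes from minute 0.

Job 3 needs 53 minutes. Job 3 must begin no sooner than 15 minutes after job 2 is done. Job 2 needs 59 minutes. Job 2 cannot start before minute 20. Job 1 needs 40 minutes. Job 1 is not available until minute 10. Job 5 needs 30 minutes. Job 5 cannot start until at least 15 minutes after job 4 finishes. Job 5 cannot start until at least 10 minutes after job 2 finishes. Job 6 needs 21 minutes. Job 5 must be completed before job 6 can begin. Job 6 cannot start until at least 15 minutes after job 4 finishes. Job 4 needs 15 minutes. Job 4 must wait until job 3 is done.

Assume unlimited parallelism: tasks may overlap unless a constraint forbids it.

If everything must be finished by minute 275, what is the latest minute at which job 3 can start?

141

Job 6 has no dependents, so it just needs to finish by minute 275. Starting by 275 − 21 = minute 254 achieves that.
Job 5 feeds into job 6 (must start by minute 254); so job 5 must finish by minute 254 and therefore start by minute 224.
Job 4 has several dependents: job 5 (must start by minute 224, minus 15-minute gap → minute 209); job 6 (must start by minute 254, minus 15-minute gap → minute 239). The earliest of those limits is minute 209, so job 4 must start by 209 − 15 = minute 194.
Job 3 must finish before job 4 (must start by minute 194). With a 53-minute duration, job 3 must start by 194 − 53 = minute 141.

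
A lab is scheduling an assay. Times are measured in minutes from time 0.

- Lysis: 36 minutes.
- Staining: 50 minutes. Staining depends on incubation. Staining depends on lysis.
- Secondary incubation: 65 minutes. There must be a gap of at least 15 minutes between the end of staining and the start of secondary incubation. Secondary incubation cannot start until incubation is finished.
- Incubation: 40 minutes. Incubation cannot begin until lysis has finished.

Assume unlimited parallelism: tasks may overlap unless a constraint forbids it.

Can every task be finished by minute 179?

No

Nothing blocks lysis, so it runs from minute 0 to minute 36.
Incubation waits on lysis (finishes minute 36), so it starts at minute 36 and finishes at 36 + 40 = minute 76.
Staining cannot start until incubation (finishes minute 76); lysis (finishes minute 36). The controlling bound is minute 76, so staining finishes at 76 + 50 = minute 126.
Secondary incubation cannot start until staining (finishes minute 126, plus 15-minute gap → minute 141); incubation (finishes minute 76). The controlling bound is minute 141, so secondary incubation finishes at 141 + 65 = minute 206.
The earliest everything can be done is minute 206, which is after the deadline of 179, so it is not possible.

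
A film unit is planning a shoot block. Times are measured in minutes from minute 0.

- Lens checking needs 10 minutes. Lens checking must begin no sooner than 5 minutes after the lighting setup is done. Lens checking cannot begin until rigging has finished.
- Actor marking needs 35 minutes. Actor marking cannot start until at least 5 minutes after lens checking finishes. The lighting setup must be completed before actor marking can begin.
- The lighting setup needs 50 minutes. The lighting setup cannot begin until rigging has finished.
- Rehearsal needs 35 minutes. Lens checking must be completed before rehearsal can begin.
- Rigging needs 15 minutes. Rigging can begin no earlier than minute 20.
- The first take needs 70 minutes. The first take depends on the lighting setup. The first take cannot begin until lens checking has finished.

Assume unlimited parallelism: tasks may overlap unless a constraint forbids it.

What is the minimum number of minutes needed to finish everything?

Rigging waits on its own release at minute 20, so it starts at minute 20 and finishes at 20 + 15 = minute 35.
The lighting setup cannot begin until rigging (finishes minute 35). It runs from minute 35 to 35 + 50 = minute 85.
Lens checking cannot start until the lighting setup (finishes minute 85, plus 5-minute gap → minute 90); rigging (finishes minute 35). The controlling bound is minute 90, so lens checking finishes at 90 + 10 = minute 100.
The first take cannot start until the lighting setup (finishes minute 85); lens checking (finishes minute 100). The controlling bound is minute 100, so the first take finishes at 100 + 70 = minute 170.
Rehearsal cannot begin until lens checking (finishes minute 100). It runs from minute 100 to 100 + 35 = minute 135.
Actor marking needs all of lens checking (finishes minute 100, plus 5-minute gap → minute 105); the lighting setup (finishes minute 85). That puts its earliest start at minute 105; it finishes at 105 + 35 = minute 140.
All tasks are finished once the last one completes. Finish times: Rigging at 35, The lighting setup at 85, Lens checking at 100, Actor marking at 140, Rehearsal at 135, The first take at 170. The latest is minute 170.

170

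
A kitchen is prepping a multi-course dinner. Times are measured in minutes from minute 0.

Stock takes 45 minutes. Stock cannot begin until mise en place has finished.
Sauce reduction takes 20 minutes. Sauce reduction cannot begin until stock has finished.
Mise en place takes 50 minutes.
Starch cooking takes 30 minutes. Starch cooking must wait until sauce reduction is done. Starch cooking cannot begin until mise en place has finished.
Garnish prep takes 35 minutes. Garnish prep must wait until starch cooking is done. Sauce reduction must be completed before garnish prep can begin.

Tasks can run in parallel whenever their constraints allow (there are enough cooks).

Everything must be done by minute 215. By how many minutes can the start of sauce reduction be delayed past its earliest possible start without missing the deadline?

35

Mise en place has no prerequisites, so it starts at minute 0 and finishes at minute 50.
Stock cannot begin until mise en place (finishes minute 50). It runs from minute 50 to 50 + 45 = minute 95.
After stock (finishes minute 95), sauce reduction can start at minute 95 and finishes at minute 115.

Working backward from the deadline:
To finish by minute 215, garnish prep (duration 35) must start no later than minute 180.
Starch cooking has to be done before garnish prep (must start by minute 180). That means finishing by minute 180, i.e. starting by 180 − 30 = minute 150.
Sauce reduction feeds starch cooking (must start by minute 150); garnish prep (must start by minute 180). Taking the minimum, sauce reduction must finish by minute 150 and start by 150 − 20 = minute 130.
So sauce reduction can start as early as minute 95 and as late as minute 130, giving 130 − 95 = 35 minutes of slack.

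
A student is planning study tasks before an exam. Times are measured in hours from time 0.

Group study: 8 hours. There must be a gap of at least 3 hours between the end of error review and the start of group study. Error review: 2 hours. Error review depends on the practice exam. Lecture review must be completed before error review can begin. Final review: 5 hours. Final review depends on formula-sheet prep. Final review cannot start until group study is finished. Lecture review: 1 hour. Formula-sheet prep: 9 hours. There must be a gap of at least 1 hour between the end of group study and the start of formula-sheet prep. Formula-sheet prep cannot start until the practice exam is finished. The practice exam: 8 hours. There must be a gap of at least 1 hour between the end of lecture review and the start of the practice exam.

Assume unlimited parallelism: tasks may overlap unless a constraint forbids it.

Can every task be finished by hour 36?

Nothing blocks lecture review, so it runs from hour 0 to hour 1.
The practice exam waits on lecture review (finishes hour 1, plus 1-hour gap → hour 2), so it starts at hour 2 and finishes at 2 + 8 = hour 10.
Error review cannot start until the practice exam (finishes hour 10); lecture review (finishes hour 1). The controlling bound is hour 10, so error review finishes at 10 + 2 = hour 12.
Group study cannot begin until error review (finishes hour 12, plus 3-hour gap → hour 15). It runs from hour 15 to 15 + 8 = hour 23.
Formula-sheet prep needs all of group study (finishes hour 23, plus 1-hour gap → hour 24); the practice exam (finishes hour 10). That puts its earliest start at hour 24; it finishes at 24 + 9 = hour 33.
Final review needs all of formula-sheet prep (finishes hour 33); group study (finishes hour 23). That puts its earliest start at hour 33; it finishes at 33 + 5 = hour 38.
The earliest everything can be done is hour 38, which is after the deadline of 36, so it is not possible.

No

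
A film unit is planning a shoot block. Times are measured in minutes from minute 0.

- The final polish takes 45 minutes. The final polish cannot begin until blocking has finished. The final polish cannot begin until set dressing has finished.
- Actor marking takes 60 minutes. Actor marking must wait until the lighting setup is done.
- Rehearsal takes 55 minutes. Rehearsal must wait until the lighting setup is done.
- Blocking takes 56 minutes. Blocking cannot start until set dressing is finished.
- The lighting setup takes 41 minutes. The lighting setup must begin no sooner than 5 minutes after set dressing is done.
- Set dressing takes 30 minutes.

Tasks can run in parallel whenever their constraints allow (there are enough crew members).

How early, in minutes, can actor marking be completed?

Set dressing can start immediately at minute 0; it finishes at minute 30.
The lighting setup cannot begin until set dressing (finishes minute 30, plus 5-minute gap → minute 35). It runs from minute 35 to 35 + 41 = minute 76.
Actor marking cannot begin until the lighting setup (finishes minute 76). It runs from minute 76 to 76 + 60 = minute 136.

136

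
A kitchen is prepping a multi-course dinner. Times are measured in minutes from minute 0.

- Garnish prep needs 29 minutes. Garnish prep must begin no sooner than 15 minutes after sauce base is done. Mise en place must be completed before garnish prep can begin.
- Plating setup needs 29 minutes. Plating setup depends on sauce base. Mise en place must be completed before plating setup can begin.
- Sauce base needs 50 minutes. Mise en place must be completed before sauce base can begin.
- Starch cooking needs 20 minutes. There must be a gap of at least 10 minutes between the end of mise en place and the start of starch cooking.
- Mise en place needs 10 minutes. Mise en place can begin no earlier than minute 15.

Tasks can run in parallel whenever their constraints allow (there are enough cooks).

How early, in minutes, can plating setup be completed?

Mise en place cannot begin until its own release at minute 15. It runs from minute 15 to 15 + 10 = minute 25.
Sauce base waits on mise en place (finishes minute 25), so it starts at minute 25 and finishes at 25 + 50 = minute 75.
For plating setup: sauce base (finishes minute 75); mise en place (finishes minute 25). Taking the maximum gives a start of minute 75, and it finishes at 75 + 29 = minute 104.

104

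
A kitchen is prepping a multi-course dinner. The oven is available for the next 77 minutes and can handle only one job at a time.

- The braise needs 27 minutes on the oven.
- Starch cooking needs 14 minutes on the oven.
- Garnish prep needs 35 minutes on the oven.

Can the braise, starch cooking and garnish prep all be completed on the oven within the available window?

Running back to back, the jobs need 27 + 14 + 35 = 76 minutes on the oven.
Since 76 ≤ 77, they fit within the window.

Yes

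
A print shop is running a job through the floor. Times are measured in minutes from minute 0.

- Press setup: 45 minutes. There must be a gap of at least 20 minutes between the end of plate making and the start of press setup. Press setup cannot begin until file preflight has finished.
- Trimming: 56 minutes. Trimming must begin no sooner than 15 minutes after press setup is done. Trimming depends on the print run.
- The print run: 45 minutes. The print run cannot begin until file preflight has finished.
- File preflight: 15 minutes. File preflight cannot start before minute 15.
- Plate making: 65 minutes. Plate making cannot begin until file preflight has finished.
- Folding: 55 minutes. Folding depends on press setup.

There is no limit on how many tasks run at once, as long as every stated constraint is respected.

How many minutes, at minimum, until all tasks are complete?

File preflight cannot begin until its own release at minute 15. It runs from minute 15 to 15 + 15 = minute 30.
The print run waits on file preflight (finishes minute 30), so it starts at minute 30 and finishes at 30 + 45 = minute 75.
Plate making waits on file preflight (finishes minute 30), so it starts at minute 30 and finishes at 30 + 65 = minute 95.
Press setup has to wait for plate making (finishes minute 95, plus 20-minute gap → minute 115); file preflight (finishes minute 30). The latest of these is minute 115, so press setup runs minute 115 to 115 + 45 = minute 160.
After press setup (finishes minute 160), folding can start at minute 160 and finishes at minute 215.
Trimming cannot start until press setup (finishes minute 160, plus 15-minute gap → minute 175); the print run (finishes minute 75). The controlling bound is minute 175, so trimming finishes at 175 + 56 = minute 231.
All tasks are finished once the last one completes. Finish times: File preflight at 30, Plate making at 95, Press setup at 160, The print run at 75, Trimming at 231, Folding at 215. The latest is minute 231.

231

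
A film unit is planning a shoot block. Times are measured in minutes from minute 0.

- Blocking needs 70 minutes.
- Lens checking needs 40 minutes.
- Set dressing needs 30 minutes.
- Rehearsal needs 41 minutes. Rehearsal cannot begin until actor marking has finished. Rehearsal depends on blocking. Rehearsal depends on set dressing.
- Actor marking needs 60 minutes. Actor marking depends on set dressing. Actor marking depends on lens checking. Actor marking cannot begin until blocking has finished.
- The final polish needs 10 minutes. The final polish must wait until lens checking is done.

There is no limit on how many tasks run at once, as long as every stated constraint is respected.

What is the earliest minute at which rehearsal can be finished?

Blocking can start immediately at minute 0; it finishes at minute 70.
Lens checking can start immediately at minute 0; it finishes at minute 40.
Set dressing has no prerequisites, so it starts at minute 0 and finishes at minute 30.
For actor marking: set dressing (finishes minute 30); lens checking (finishes minute 40); blocking (finishes minute 70). Taking the maximum gives a start of minute 70, and it finishes at 70 + 60 = minute 130.
For rehearsal: actor marking (finishes minute 130); blocking (finishes minute 70); set dressing (finishes minute 30). Taking the maximum gives a start of minute 130, and it finishes at 130 + 41 = minute 171.

171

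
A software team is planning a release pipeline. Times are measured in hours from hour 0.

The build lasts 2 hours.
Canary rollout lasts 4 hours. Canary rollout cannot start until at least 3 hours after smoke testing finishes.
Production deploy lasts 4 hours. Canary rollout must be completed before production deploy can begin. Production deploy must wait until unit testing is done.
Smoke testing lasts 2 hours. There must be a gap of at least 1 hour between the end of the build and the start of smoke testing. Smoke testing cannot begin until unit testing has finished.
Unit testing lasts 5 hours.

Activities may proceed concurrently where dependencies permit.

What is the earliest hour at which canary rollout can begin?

Unit testing has no prerequisites, so it starts at hour 0 and finishes at hour 5.
The build can start immediately at hour 0; it finishes at hour 2.
For smoke testing: the build (finishes hour 2, plus 1-hour gap → hour 3); unit testing (finishes hour 5). Taking the maximum gives a start of hour 5, and it finishes at 5 + 2 = hour 7.
Canary rollout waits on smoke testing (finishes hour 7, plus 3-hour gap → hour 10), so the earliest it can start is hour 10.

10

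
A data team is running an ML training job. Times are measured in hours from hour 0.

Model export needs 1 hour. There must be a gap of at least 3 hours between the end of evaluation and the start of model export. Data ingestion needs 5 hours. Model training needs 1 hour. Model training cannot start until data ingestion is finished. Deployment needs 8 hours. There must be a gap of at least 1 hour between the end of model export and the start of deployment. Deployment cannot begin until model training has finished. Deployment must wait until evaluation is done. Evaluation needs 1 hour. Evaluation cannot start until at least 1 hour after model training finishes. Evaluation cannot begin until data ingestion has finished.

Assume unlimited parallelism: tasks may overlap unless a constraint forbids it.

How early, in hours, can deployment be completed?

21

Nothing blocks data ingestion, so it runs from hour 0 to hour 5.
After data ingestion (finishes hour 5), model training can start at hour 5 and finishes at hour 6.
For evaluation: model training (finishes hour 6, plus 1-hour gap → hour 7); data ingestion (finishes hour 5). Taking the maximum gives a start of hour 7, and it finishes at 7 + 1 = hour 8.
Model export cannot begin until evaluation (finishes hour 8, plus 3-hour gap → hour 11). It runs from hour 11 to 11 + 1 = hour 12.
Deployment cannot start until model export (finishes hour 12, plus 1-hour gap → hour 13); model training (finishes hour 6); evaluation (finishes hour 8). The controlling bound is hour 13, so deployment finishes at 13 + 8 = hour 21.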